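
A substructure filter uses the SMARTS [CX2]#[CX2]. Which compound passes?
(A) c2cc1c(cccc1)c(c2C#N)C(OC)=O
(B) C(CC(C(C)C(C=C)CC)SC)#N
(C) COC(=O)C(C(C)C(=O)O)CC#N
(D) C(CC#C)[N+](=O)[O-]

[CX2]#[CX2] describes a carbon-carbon triple bond (an alkyne).
(A) has a nitrile (-C#N) but the triple bond is C#N, not C#C.
(B) has a nitrile (-C#N) but the triple bond is C#N, not C#C.
(C) has a nitrile (-C#N) but the triple bond is C#N, not C#C.
(D) contains an ethynyl group (-C#CH), which satisfies every atom and bond constraint.
So the answer is (D).

D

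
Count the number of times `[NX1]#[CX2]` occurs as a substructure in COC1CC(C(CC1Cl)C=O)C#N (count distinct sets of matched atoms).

1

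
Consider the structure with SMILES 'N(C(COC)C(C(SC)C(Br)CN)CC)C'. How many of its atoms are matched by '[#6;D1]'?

The query [#6;D1] means: carbon bonded to exactly one heavy atom.
Check the 16 heavy atoms by environment: 3× C (D2) → no; 4× C (D3) → no; 1× N (D1) → no; 1× O (D2) → no; 4× C (D1) → match; 1× S (D2) → no; 1× N (D2) → no; 1× Br (D1) → no.
That gives 4 matching atoms.

4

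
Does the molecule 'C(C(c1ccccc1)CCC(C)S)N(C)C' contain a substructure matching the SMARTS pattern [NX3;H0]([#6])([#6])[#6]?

Yes

The pattern [NX3;H0]([#6])([#6])[#6] describes a trivalent nitrogen with no H, bonded to three carbons — a tertiary amine.
The molecule carries a dimethylamino group (-N(CH3)2), whose atoms satisfy every constraint of the query, so the pattern matches.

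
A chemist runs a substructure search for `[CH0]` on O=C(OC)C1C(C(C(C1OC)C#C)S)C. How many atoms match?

Check the 15 heavy atoms by environment: 6× C (H1) → no; 2× C (H0) → match; 3× C (H3) → no; 1× S (H1) → no; 3× O (H0) → no.
That gives 2 matching atoms.

2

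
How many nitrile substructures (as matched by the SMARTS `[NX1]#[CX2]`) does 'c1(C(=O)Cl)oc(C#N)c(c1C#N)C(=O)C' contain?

[NX1]#[CX2] is the SMARTS for a nitrile: a nitrogen triple-bonded to a two-connected carbon.
The molecule carries 2 separate instances of a nitrile (-C#N) meeting every constraint; each maps to a distinct set of atoms, giving 2 matches.

2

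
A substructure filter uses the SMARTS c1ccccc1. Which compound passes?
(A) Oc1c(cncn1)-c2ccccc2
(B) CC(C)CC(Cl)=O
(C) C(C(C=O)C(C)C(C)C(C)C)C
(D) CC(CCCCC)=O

c1ccccc1 describes six aromatic carbons in a ring (a benzene ring).
(A) contains a phenyl ring, which satisfies every atom and bond constraint.
(B) has a methyl group (-CH3) but no six-membered all-carbon aromatic ring is present.
(C) has a methyl group (-CH3) but no six-membered all-carbon aromatic ring is present.
(D) has a methyl group (-CH3) but no six-membered all-carbon aromatic ring is present.
So the answer is (A).

A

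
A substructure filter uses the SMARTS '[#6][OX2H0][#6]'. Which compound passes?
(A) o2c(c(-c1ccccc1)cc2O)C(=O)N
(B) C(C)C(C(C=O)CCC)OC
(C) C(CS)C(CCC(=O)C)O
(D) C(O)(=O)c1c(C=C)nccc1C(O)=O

[#6][OX2H0][#6] describes an aliphatic oxygen bridging two carbons with no H on the oxygen (an ether).
(A) has a hydroxyl group (-OH) but the oxygen has H1, not H0 bridging two carbons.
(B) contains a methoxy ether (-OCH3), which satisfies every atom and bond constraint.
(C) has a hydroxyl group (-OH) but the oxygen has H1, not H0 bridging two carbons.
(D) has a carboxylic acid group (-C(=O)OH) but the -OH oxygen has H1; the =O is OX1, not OX2.
So the answer is (B).

B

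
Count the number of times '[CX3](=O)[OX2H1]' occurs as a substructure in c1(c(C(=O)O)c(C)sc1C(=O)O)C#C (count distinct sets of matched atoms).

2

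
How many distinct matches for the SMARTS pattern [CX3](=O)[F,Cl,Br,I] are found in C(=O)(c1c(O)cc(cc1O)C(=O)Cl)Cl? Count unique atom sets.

2

[CX3](=O)[F,Cl,Br,I] is the SMARTS for an acyl halide: a carbonyl carbon bonded to a halogen.
The molecule carries 2 separate instances of an acyl chloride (-C(=O)Cl) meeting every constraint; each maps to a distinct set of atoms, giving 2 matches.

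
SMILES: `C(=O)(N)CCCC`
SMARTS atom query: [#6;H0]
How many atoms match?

Check the 7 heavy atoms by environment: 3× C (H2) → no; 1× C (H3) → no; 1× C (H0) → match; 1× O (H0) → no; 1× N (H2) → no.
That gives 1 matching atom.

1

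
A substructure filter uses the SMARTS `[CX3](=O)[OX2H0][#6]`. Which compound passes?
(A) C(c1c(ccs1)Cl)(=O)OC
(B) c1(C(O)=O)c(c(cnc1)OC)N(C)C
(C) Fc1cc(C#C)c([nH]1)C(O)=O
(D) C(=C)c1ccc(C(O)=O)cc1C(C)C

A

[CX3](=O)[OX2H0][#6] describes a carbonyl carbon bonded to an oxygen that is itself bonded to carbon (no H on that O) (an ester).
(A) contains a methyl-ester group (-C(=O)OCH3), which satisfies every atom and bond constraint.
(B) has a carboxylic acid group (-C(=O)OH) but the singly-bonded O carries H (OX2H1, not H0).
(C) has a carboxylic acid group (-C(=O)OH) but the singly-bonded O carries H (OX2H1, not H0).
(D) has a carboxylic acid group (-C(=O)OH) but the singly-bonded O carries H (OX2H1, not H0).
So the answer is (A).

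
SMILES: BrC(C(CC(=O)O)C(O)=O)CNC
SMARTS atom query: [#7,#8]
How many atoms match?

5

The query [#7,#8] means: nitrogen or oxygen (comma = OR).
Check the 13 heavy atoms by environment: 7× C → no; 4× O → match; 1× Br → no; 1× N → match.
Summing the matching environments: 4 + 1 = 5 matching atoms.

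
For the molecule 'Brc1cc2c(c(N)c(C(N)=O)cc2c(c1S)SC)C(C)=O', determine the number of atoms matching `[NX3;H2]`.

The query [NX3;H2] means: aliphatic N with 3 total connections, two of them H — an -NH2 nitrogen (amine or amide).
Check the 21 heavy atoms by environment: 8× c (aromatic, H0, X3) → no; 2× c (aromatic, H1, X3) → no; 1× Br (H0, X1) → no; 1× S (H0, X2) → no; 2× C (H3, X4) → no; 2× C (H0, X3) → no; 2× O (H0, X1) → no; 2× N (H2, X3) → match; 1× S (H1, X2) → no.
That gives 2 matching atoms.

2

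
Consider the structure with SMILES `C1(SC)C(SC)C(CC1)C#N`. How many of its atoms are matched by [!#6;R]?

The query [!#6;R] means: non-carbon atom that is part of a ring.
Check the 11 heavy atoms by environment: 5× C (in 5-ring) → no; 2× S (acyclic) → no; 3× C (acyclic) → no; 1× N (acyclic) → no.
No environment satisfies the query, so 0 matching atoms.

0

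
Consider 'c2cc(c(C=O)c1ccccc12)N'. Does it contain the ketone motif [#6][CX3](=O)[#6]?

No

The pattern [#6][CX3](=O)[#6] describes a carbonyl carbon (no H) flanked by two carbons — a ketone.
The closest candidate here is an aldehyde (-CHO), but the carbonyl carbon has H1, so it is not flanked by two carbons. No other fragment satisfies the full query, so there is no match.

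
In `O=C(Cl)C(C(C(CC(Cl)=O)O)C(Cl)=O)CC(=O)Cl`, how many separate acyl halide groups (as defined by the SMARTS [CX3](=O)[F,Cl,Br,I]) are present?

[CX3](=O)[F,Cl,Br,I] is the SMARTS for an acyl halide: a carbonyl carbon bonded to a halogen.
The molecule carries 4 separate instances of an acyl chloride (-C(=O)Cl) meeting every constraint; each maps to a distinct set of atoms, giving 4 matches.

4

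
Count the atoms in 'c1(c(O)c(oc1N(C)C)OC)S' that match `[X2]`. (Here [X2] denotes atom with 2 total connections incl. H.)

4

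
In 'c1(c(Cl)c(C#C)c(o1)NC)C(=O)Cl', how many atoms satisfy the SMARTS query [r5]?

5

The query [r5] means: r5 matches atoms in a five-membered ring.
Check the 13 heavy atoms by environment: 1× o (aromatic, in 5-ring) → match; 4× c (aromatic, in 5-ring) → match; 4× C (acyclic) → no; 1× O (acyclic) → no; 2× Cl (acyclic) → no; 1× N (acyclic) → no.
Summing the matching environments: 1 + 4 = 5 matching atoms.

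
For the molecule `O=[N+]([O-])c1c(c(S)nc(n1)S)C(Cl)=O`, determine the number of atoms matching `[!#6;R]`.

2

Check the 14 heavy atoms by environment: 2× n (aromatic, in 6-ring) → match; 4× c (aromatic, in 6-ring) → no; 2× S (acyclic) → no; 1× N (charge +1, acyclic) → no; 1× O (charge -1, acyclic) → no; 2× O (acyclic) → no; 1× C (acyclic) → no; 1× Cl (acyclic) → no.
That gives 2 matching atoms.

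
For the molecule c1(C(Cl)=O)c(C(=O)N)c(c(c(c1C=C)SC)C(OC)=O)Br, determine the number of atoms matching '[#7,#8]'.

5

The query [#7,#8] means: nitrogen or oxygen (comma = OR).
Check the 21 heavy atoms by environment: 6× c (aromatic) → no; 7× C → no; 4× O → match; 1× N → match; 1× S → no; 1× Br → no; 1× Cl → no.
Summing the matching environments: 4 + 1 = 5 matching atoms.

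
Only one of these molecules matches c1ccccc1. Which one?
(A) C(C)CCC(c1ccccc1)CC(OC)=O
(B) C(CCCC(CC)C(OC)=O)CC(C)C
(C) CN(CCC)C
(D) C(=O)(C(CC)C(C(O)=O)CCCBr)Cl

c1ccccc1 describes six aromatic carbons in a ring (a benzene ring).
(A) contains a phenyl ring, which satisfies every atom and bond constraint.
(B) has a methyl group (-CH3) but no six-membered all-carbon aromatic ring is present.
(C) has a methyl group (-CH3) but no six-membered all-carbon aromatic ring is present.
(D) has a methyl group (-CH3) but no six-membered all-carbon aromatic ring is present.
So the answer is (A).

A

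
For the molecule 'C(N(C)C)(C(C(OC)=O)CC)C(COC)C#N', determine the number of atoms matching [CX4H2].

Check the 17 heavy atoms by environment: 2× C (H2, X4) → match; 3× C (H1, X4) → no; 1× C (H0, X2) → no; 1× N (H0, X1) → no; 1× C (H0, X3) → no; 1× O (H0, X1) → no; 2× O (H0, X2) → no; 5× C (H3, X4) → no; 1× N (H0, X3) → no.
That gives 2 matching atoms.

2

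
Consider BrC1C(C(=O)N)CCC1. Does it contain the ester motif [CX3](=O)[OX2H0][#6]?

The pattern [CX3](=O)[OX2H0][#6] describes a carbonyl carbon bonded to an oxygen that is itself bonded to carbon (no H on that O) — an ester.
The closest candidate here is a primary amide (-C(=O)NH2), but the carbonyl is bonded to N, not to an O-C linkage. No other fragment satisfies the full query, so there is no match.

No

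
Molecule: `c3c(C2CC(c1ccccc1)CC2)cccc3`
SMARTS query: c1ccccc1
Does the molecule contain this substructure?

Yes

The pattern c1ccccc1 describes six aromatic carbons in a ring — a benzene ring.
The molecule carries a phenyl ring, whose atoms satisfy every constraint of the query, so the pattern matches.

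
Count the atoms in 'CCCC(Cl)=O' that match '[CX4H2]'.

2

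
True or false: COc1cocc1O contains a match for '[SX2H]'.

The pattern [SX2H] describes an aliphatic sulfur with two connections, one being H — a thiol.
The closest candidate here is a hydroxyl group (-OH), but it is an -OH, not an -SH. No other fragment satisfies the full query, so there is no match.

False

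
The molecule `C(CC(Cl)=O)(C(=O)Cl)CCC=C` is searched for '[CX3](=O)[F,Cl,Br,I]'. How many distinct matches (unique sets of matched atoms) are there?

2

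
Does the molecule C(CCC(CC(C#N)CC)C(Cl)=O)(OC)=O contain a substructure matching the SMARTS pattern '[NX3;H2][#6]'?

No

The pattern [NX3;H2][#6] describes a trivalent nitrogen with two H attached to carbon — a primary amine.
The closest candidate here is a nitrile (-C#N), but the nitrogen is NX1 (triple-bonded), not NX3 with two H. No other fragment satisfies the full query, so there is no match.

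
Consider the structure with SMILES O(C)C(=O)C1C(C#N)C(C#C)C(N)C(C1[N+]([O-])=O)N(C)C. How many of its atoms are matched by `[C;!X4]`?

4

The query [C;!X4] means: aliphatic carbon that does not have four total connections.
Check the 21 heavy atoms by environment: 9× C (X4) → no; 2× N (X3) → no; 3× C (X2) → match; 1× N (X1) → no; 1× N (charge +1, X3) → no; 1× O (charge -1, X1) → no; 2× O (X1) → no; 1× C (X3) → match; 1× O (X2) → no.
Summing the matching environments: 3 + 1 = 4 matching atoms.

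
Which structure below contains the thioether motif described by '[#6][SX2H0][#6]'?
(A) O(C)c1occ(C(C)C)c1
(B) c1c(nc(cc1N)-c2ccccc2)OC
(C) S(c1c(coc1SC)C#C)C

C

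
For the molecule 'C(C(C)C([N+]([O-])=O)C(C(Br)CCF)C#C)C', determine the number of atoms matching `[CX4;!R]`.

9

The query [CX4;!R] means: aliphatic carbon with four total connections, not in a ring.
Check the 16 heavy atoms by environment: 9× C (X4, acyclic) → match; 1× F (X1, acyclic) → no; 1× N (charge +1, X3, acyclic) → no; 1× O (charge -1, X1, acyclic) → no; 1× O (X1, acyclic) → no; 1× Br (X1, acyclic) → no; 2× C (X2, acyclic) → no.
That gives 9 matching atoms.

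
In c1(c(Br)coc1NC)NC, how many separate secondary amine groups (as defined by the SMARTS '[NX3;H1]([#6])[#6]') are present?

2

[NX3;H1]([#6])[#6] is the SMARTS for a secondary amine: a trivalent nitrogen with one H, bonded to two carbons.
The molecule carries 2 separate instances of an N-methylamino group (-NHCH3) meeting every constraint; each maps to a distinct set of atoms, giving 2 matches.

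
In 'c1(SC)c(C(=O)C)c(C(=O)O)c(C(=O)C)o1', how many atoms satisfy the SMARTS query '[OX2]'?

1

The query [OX2] means: aliphatic oxygen with two total connections — ether, hydroxyl, or ester single-bond O.
Check the 16 heavy atoms by environment: 1× o (aromatic, X2) → no; 4× c (aromatic, X3) → no; 3× C (X3) → no; 3× O (X1) → no; 1× O (X2) → match; 1× S (X2) → no; 3× C (X4) → no.
That gives 1 matching atom.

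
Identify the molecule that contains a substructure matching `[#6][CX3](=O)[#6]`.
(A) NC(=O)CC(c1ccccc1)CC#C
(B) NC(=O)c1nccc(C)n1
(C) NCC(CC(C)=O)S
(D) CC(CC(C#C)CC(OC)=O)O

C

[#6][CX3](=O)[#6] describes a carbonyl carbon (no H) flanked by two carbons (a ketone).
(A) has a primary amide (-C(=O)NH2) but one neighbour of the carbonyl carbon is N, not C.
(B) has a primary amide (-C(=O)NH2) but one neighbour of the carbonyl carbon is N, not C.
(C) contains an acetyl/ketone group (-C(=O)CH3), which satisfies every atom and bond constraint.
(D) has a methyl-ester group (-C(=O)OCH3) but one neighbour of the carbonyl carbon is O, not C.
So the answer is (C).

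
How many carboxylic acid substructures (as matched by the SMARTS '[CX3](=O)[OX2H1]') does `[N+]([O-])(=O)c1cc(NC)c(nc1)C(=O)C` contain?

0

[CX3](=O)[OX2H1] is the SMARTS for a carboxylic acid: an sp2 carbon double-bonded to O and single-bonded to an -OH oxygen.
No fragment in the molecule satisfies every constraint, giving 0 matches.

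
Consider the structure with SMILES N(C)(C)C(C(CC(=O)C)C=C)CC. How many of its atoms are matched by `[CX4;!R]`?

The query [CX4;!R] means: aliphatic carbon with four total connections, not in a ring.
Check the 13 heavy atoms by environment: 8× C (X4, acyclic) → match; 3× C (X3, acyclic) → no; 1× O (X1, acyclic) → no; 1× N (X3, acyclic) → no.
That gives 8 matching atoms.

8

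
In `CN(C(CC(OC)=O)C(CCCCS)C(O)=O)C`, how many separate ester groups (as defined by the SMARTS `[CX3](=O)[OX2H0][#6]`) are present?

[CX3](=O)[OX2H0][#6] is the SMARTS for an ester: a carbonyl carbon bonded to an oxygen that is itself bonded to carbon (no H on that O).
Exactly one fragment in the molecule meets all constraints, giving 1 match.

1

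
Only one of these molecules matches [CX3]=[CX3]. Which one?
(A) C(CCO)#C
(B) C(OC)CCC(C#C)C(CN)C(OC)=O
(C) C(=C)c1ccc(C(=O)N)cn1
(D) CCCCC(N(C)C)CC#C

C

[CX3]=[CX3] describes a non-aromatic C=C double bond between two sp2 carbons (an alkene).
(A) has an ethynyl group (-C#CH) but the C-C bond is a triple bond, not a double bond.
(B) has an ethynyl group (-C#CH) but the C-C bond is a triple bond, not a double bond.
(C) contains a vinyl group (-CH=CH2), which satisfies every atom and bond constraint.
(D) has an ethynyl group (-C#CH) but the C-C bond is a triple bond, not a double bond.
So the answer is (C).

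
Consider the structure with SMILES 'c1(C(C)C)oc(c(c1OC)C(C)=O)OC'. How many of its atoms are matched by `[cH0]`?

4

The query [cH0] means: aromatic carbon with no attached hydrogen (substituted or ring-fusion).
Check the 15 heavy atoms by environment: 1× o (aromatic, H0) → no; 4× c (aromatic, H0) → match; 1× C (H0) → no; 3× O (H0) → no; 5× C (H3) → no; 1× C (H1) → no.
That gives 4 matching atoms.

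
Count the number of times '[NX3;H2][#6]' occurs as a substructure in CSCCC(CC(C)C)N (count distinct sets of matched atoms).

1

[NX3;H2][#6] is the SMARTS for a primary amine: a trivalent nitrogen with two H attached to carbon.
Exactly one fragment in the molecule meets all constraints, giving 1 match.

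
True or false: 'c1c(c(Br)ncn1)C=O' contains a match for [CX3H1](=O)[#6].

True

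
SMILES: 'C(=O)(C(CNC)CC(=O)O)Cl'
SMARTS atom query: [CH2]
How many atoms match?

The query [CH2] means: aliphatic carbon with exactly two hydrogens.
Check the 11 heavy atoms by environment: 2× C (H2) → match; 1× C (H1) → no; 2× C (H0) → no; 2× O (H0) → no; 1× O (H1) → no; 1× Cl (H0) → no; 1× N (H1) → no; 1× C (H3) → no.
That gives 2 matching atoms.

2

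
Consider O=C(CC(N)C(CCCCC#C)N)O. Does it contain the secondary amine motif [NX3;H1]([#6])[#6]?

No

The pattern [NX3;H1]([#6])[#6] describes a trivalent nitrogen with one H, bonded to two carbons — a secondary amine.
The closest candidate here is a primary amino group (-NH2), but the nitrogen has H2 and only one carbon neighbour. No other fragment satisfies the full query, so there is no match.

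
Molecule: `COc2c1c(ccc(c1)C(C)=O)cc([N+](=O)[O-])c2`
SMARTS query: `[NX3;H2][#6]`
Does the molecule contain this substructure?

The pattern [NX3;H2][#6] describes a trivalent nitrogen with two H attached to carbon — a primary amine.
The closest candidate here is a nitro group (-[N+](=O)[O-]), but the nitrogen is [N+] with no H, not NX3H2. No other fragment satisfies the full query, so there is no match.

No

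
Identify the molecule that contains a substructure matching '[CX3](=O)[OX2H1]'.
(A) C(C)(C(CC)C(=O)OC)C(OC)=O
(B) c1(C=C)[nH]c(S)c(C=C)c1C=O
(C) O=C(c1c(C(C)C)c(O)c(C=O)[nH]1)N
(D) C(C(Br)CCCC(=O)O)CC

D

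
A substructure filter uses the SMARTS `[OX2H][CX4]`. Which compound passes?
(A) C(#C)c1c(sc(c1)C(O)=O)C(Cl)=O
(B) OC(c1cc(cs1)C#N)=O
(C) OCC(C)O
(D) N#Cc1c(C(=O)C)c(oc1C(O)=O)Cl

[OX2H][CX4] describes a hydroxyl oxygen bound to an sp3 (X4) carbon (an aliphatic alcohol).
(A) has a carboxylic acid group (-C(=O)OH) but the -OH is on a CX3 carbonyl carbon, not a CX4 carbon.
(B) has a carboxylic acid group (-C(=O)OH) but the -OH is on a CX3 carbonyl carbon, not a CX4 carbon.
(C) contains a hydroxyl group (-OH), which satisfies every atom and bond constraint.
(D) has a carboxylic acid group (-C(=O)OH) but the -OH is on a CX3 carbonyl carbon, not a CX4 carbon.
So the answer is (C).

C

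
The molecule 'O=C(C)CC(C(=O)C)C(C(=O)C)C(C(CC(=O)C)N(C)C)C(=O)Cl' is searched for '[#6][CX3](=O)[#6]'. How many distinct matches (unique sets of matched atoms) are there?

[#6][CX3](=O)[#6] is the SMARTS for a ketone: a carbonyl carbon (no H) flanked by two carbons.
The molecule carries 4 separate instances of an acetyl/ketone group (-C(=O)CH3) meeting every constraint; each maps to a distinct set of atoms, giving 4 matches.

4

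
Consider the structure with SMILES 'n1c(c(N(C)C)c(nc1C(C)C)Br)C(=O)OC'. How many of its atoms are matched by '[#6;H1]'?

1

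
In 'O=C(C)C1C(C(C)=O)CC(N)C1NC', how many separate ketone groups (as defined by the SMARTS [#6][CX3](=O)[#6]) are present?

[#6][CX3](=O)[#6] is the SMARTS for a ketone: a carbonyl carbon (no H) flanked by two carbons.
The molecule carries 2 separate instances of an acetyl/ketone group (-C(=O)CH3) meeting every constraint; each maps to a distinct set of atoms, giving 2 matches.

2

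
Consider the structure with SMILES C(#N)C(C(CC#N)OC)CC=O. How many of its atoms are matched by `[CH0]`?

The query [CH0] means: aliphatic carbon with no attached hydrogen.
Check the 12 heavy atoms by environment: 2× C (H2) → no; 3× C (H1) → no; 2× C (H0) → match; 2× N (H0) → no; 2× O (H0) → no; 1× C (H3) → no.
That gives 2 matching atoms.

2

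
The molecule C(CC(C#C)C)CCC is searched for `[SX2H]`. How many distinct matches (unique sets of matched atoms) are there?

0

[SX2H] is the SMARTS for a thiol: an aliphatic sulfur with two connections, one being H.
No fragment in the molecule satisfies every constraint, giving 0 matches.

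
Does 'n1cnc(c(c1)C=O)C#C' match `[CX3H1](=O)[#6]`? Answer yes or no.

Yes

The pattern [CX3H1](=O)[#6] describes an sp2 carbon with one H, double-bonded to O and single-bonded to carbon — an aldehyde.
The molecule carries an aldehyde (-CHO), whose atoms satisfy every constraint of the query, so the pattern matches.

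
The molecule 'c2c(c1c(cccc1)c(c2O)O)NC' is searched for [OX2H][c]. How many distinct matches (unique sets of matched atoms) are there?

2

[OX2H][c] is the SMARTS for a phenol: a hydroxyl oxygen attached to an aromatic carbon.
The molecule carries 2 separate instances of a hydroxyl group (-OH) meeting every constraint; each maps to a distinct set of atoms, giving 2 matches.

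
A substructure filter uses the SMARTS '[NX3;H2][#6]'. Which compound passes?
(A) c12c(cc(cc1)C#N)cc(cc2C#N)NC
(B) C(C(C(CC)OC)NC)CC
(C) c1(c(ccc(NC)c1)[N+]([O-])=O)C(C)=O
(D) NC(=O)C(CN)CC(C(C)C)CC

[NX3;H2][#6] describes a trivalent nitrogen with two H attached to carbon (a primary amine).
(A) has a nitrile (-C#N) but the nitrogen is NX1 (triple-bonded), not NX3 with two H.
(B) has an N-methylamino group (-NHCH3) but the nitrogen bears two carbons and only one H (H1), not H2.
(C) has an N-methylamino group (-NHCH3) but the nitrogen bears two carbons and only one H (H1), not H2.
(D) contains a primary amino group (-NH2), which satisfies every atom and bond constraint.
So the answer is (D).

D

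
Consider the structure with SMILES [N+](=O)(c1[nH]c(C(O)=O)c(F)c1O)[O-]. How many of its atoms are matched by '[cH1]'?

0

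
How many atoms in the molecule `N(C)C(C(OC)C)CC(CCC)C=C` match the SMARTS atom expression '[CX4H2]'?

3

The query [CX4H2] means: sp3 carbon (X4) with exactly two hydrogens.
Check the 14 heavy atoms by environment: 4× C (H3, X4) → no; 3× C (H1, X4) → no; 3× C (H2, X4) → match; 1× O (H0, X2) → no; 1× C (H1, X3) → no; 1× C (H2, X3) → no; 1× N (H1, X3) → no.
That gives 3 matching atoms.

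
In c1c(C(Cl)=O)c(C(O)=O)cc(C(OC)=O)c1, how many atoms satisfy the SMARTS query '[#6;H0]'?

6

Check the 16 heavy atoms by environment: 3× c (aromatic, H1) → no; 3× c (aromatic, H0) → match; 3× C (H0) → match; 4× O (H0) → no; 1× Cl (H0) → no; 1× O (H1) → no; 1× C (H3) → no.
Summing the matching environments: 3 + 3 = 6 matching atoms.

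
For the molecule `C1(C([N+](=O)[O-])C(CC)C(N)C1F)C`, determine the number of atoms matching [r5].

Check the 13 heavy atoms by environment: 5× C (in 5-ring) → match; 3× C (acyclic) → no; 1× N (acyclic) → no; 1× N (charge +1, acyclic) → no; 1× O (charge -1, acyclic) → no; 1× O (acyclic) → no; 1× F (acyclic) → no.
That gives 5 matching atoms.

5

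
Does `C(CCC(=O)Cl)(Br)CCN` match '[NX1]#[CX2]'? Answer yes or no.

No

The pattern [NX1]#[CX2] describes a nitrogen triple-bonded to a two-connected carbon — a nitrile.
The closest candidate here is a primary amino group (-NH2), but the nitrogen is NX3 (three connections), not NX1 triple-bonded. No other fragment satisfies the full query, so there is no match.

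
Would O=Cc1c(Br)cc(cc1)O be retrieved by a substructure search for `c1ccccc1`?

The pattern c1ccccc1 describes six aromatic carbons in a ring — a benzene ring.
The required atom environment is present in the molecule, so the pattern matches.

Yes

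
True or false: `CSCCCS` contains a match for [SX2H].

The pattern [SX2H] describes an aliphatic sulfur with two connections, one being H — a thiol.
The molecule carries a thiol (-SH), whose atoms satisfy every constraint of the query, so the pattern matches.

True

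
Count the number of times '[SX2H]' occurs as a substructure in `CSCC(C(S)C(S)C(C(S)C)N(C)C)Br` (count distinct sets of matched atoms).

3

[SX2H] is the SMARTS for a thiol: an aliphatic sulfur with two connections, one being H.
The molecule carries 3 separate instances of a thiol (-SH) meeting every constraint; each maps to a distinct set of atoms, giving 3 matches.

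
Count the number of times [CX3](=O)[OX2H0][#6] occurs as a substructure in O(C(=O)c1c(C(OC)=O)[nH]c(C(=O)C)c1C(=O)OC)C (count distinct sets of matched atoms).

[CX3](=O)[OX2H0][#6] is the SMARTS for an ester: a carbonyl carbon bonded to an oxygen that is itself bonded to carbon (no H on that O).
The molecule carries 3 separate instances of a methyl-ester group (-C(=O)OCH3) meeting every constraint; each maps to a distinct set of atoms, giving 3 matches.

3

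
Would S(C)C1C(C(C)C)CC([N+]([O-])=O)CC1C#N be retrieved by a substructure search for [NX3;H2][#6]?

No

The pattern [NX3;H2][#6] describes a trivalent nitrogen with two H attached to carbon — a primary amine.
The closest candidate here is a nitrile (-C#N), but the nitrogen is NX1 (triple-bonded), not NX3 with two H. No other fragment satisfies the full query, so there is no match.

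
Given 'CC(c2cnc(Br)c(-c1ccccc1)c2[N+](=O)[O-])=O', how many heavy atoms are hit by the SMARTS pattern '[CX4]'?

1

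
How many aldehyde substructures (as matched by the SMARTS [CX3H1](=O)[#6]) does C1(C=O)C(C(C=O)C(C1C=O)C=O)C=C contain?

[CX3H1](=O)[#6] is the SMARTS for an aldehyde: an sp2 carbon with one H, double-bonded to O and single-bonded to carbon.
The molecule carries 4 separate instances of an aldehyde (-CHO) meeting every constraint; each maps to a distinct set of atoms, giving 4 matches.

4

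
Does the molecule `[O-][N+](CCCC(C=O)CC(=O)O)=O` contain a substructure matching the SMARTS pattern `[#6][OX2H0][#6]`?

The pattern [#6][OX2H0][#6] describes an aliphatic oxygen bridging two carbons with no H on the oxygen — an ether.
The closest candidate here is a carboxylic acid group (-C(=O)OH), but the -OH oxygen has H1; the =O is OX1, not OX2. No other fragment satisfies the full query, so there is no match.

No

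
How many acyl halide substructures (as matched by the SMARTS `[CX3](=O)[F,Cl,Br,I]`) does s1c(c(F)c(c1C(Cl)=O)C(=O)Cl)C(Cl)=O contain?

3

[CX3](=O)[F,Cl,Br,I] is the SMARTS for an acyl halide: a carbonyl carbon bonded to a halogen.
The molecule carries 3 separate instances of an acyl chloride (-C(=O)Cl) meeting every constraint; each maps to a distinct set of atoms, giving 3 matches.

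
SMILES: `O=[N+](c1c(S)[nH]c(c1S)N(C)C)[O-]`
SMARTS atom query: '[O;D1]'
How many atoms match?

The query [O;D1] means: aliphatic oxygen bonded to exactly one heavy atom.
Check the 13 heavy atoms by environment: 1× n (aromatic, D2) → no; 4× c (aromatic, D3) → no; 2× S (D1) → no; 1× N (charge +1, D3) → no; 1× O (charge -1, D1) → match; 1× O (D1) → match; 1× N (D3) → no; 2× C (D1) → no.
Summing the matching environments: 1 + 1 = 2 matching atoms.

2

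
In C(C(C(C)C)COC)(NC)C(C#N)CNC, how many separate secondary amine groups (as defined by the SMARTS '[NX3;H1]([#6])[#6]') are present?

[NX3;H1]([#6])[#6] is the SMARTS for a secondary amine: a trivalent nitrogen with one H, bonded to two carbons.
The molecule carries 2 separate instances of an N-methylamino group (-NHCH3) meeting every constraint; each maps to a distinct set of atoms, giving 2 matches.

2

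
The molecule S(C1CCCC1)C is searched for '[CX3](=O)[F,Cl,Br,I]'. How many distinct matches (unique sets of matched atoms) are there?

[CX3](=O)[F,Cl,Br,I] is the SMARTS for an acyl halide: a carbonyl carbon bonded to a halogen.
No fragment in the molecule satisfies every constraint, giving 0 matches.

0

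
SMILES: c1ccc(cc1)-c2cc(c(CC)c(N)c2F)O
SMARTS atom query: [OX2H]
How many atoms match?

The query [OX2H] means: aliphatic oxygen with two connections, one of which is H — an -OH oxygen.
Check the 17 heavy atoms by environment: 6× c (aromatic, H0, X3) → no; 6× c (aromatic, H1, X3) → no; 1× N (H2, X3) → no; 1× F (H0, X1) → no; 1× O (H1, X2) → match; 1× C (H2, X4) → no; 1× C (H3, X4) → no.
That gives 1 matching atom.

1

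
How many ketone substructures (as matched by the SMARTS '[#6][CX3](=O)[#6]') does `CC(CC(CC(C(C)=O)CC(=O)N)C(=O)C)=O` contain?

[#6][CX3](=O)[#6] is the SMARTS for a ketone: a carbonyl carbon (no H) flanked by two carbons.
The molecule carries 3 separate instances of an acetyl/ketone group (-C(=O)CH3) meeting every constraint; each maps to a distinct set of atoms, giving 3 matches.

3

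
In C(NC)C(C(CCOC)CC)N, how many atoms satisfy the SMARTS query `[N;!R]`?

The query [N;!R] means: aliphatic nitrogen not in a ring.
Check the 12 heavy atoms by environment: 9× C (acyclic) → no; 1× O (acyclic) → no; 2× N (acyclic) → match.
That gives 2 matching atoms.

2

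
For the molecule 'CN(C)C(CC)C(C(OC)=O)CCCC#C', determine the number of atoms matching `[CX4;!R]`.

10

The query [CX4;!R] means: aliphatic carbon with four total connections, not in a ring.
Check the 16 heavy atoms by environment: 10× C (X4, acyclic) → match; 2× C (X2, acyclic) → no; 1× C (X3, acyclic) → no; 1× O (X1, acyclic) → no; 1× O (X2, acyclic) → no; 1× N (X3, acyclic) → no.
That gives 10 matching atoms.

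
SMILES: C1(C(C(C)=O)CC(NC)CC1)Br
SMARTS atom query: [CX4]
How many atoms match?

The query [CX4] means: C with X4: aliphatic carbon with exactly 4 total connections (bonds + H).
Check the 12 heavy atoms by environment: 8× C (X4) → match; 1× N (X3) → no; 1× C (X3) → no; 1× O (X1) → no; 1× Br (X1) → no.
That gives 8 matching atoms.

8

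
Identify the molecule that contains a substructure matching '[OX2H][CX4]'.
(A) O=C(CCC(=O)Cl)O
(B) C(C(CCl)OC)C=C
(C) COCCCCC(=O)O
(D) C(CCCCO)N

D

[OX2H][CX4] describes a hydroxyl oxygen bound to an sp3 (X4) carbon (an aliphatic alcohol).
(A) has a carboxylic acid group (-C(=O)OH) but the -OH is on a CX3 carbonyl carbon, not a CX4 carbon.
(B) has a methoxy ether (-OCH3) but the oxygen has H0 (ether), not H1.
(C) has a carboxylic acid group (-C(=O)OH) but the -OH is on a CX3 carbonyl carbon, not a CX4 carbon.
(D) contains a hydroxyl group (-OH), which satisfies every atom and bond constraint.
So the answer is (D).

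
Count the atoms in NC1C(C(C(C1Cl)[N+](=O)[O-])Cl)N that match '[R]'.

5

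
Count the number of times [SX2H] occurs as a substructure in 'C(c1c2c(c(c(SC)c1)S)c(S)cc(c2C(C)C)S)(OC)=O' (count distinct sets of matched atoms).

[SX2H] is the SMARTS for a thiol: an aliphatic sulfur with two connections, one being H.
The molecule carries 3 separate instances of a thiol (-SH) meeting every constraint; each maps to a distinct set of atoms, giving 3 matches.

3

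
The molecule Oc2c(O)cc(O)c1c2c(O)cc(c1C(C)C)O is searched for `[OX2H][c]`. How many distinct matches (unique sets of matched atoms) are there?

5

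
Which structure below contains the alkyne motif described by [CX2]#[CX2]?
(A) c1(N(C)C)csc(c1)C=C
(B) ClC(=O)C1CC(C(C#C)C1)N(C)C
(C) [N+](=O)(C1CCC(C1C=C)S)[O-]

[CX2]#[CX2] describes a carbon-carbon triple bond (an alkyne).
(A) has a vinyl group (-CH=CH2) but the C=C is a double bond; both carbons are CX3, not CX2.
(B) contains an ethynyl group (-C#CH), which satisfies every atom and bond constraint.
(C) has a vinyl group (-CH=CH2) but the C=C is a double bond; both carbons are CX3, not CX2.
So the answer is (B).

B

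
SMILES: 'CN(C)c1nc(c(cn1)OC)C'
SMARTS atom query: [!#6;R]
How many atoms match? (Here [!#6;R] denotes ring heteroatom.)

2

Check the 12 heavy atoms by environment: 2× n (aromatic, in 6-ring) → match; 4× c (aromatic, in 6-ring) → no; 4× C (acyclic) → no; 1× O (acyclic) → no; 1× N (acyclic) → no.
That gives 2 matching atoms.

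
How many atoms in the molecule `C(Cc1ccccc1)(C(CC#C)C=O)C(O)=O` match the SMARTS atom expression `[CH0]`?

2

Check the 17 heavy atoms by environment: 2× C (H2) → no; 4× C (H1) → no; 2× O (H0) → no; 2× C (H0) → match; 1× O (H1) → no; 1× c (aromatic, H0) → no; 5× c (aromatic, H1) → no.
That gives 2 matching atoms.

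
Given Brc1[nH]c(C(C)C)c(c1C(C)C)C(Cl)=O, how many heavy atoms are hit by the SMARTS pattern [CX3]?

The query [CX3] means: C with X3: aliphatic carbon with exactly 3 total connections.
Check the 15 heavy atoms by environment: 1× n (aromatic, X3) → no; 4× c (aromatic, X3) → no; 6× C (X4) → no; 1× C (X3) → match; 1× O (X1) → no; 1× Cl (X1) → no; 1× Br (X1) → no.
That gives 1 matching atom.

1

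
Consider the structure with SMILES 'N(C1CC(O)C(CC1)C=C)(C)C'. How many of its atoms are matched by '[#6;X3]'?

2

The query [#6;X3] means: any carbon (aromatic or not) with three total connections.
Check the 12 heavy atoms by environment: 8× C (X4) → no; 2× C (X3) → match; 1× N (X3) → no; 1× O (X2) → no.
That gives 2 matching atoms.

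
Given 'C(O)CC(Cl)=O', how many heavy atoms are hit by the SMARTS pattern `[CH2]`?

2

Check the 6 heavy atoms by environment: 2× C (H2) → match; 1× O (H1) → no; 1× C (H0) → no; 1× O (H0) → no; 1× Cl (H0) → no.
That gives 2 matching atoms.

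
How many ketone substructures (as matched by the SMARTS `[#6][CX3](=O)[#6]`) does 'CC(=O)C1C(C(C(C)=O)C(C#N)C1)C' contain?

2

[#6][CX3](=O)[#6] is the SMARTS for a ketone: a carbonyl carbon (no H) flanked by two carbons.
The molecule carries 2 separate instances of an acetyl/ketone group (-C(=O)CH3) meeting every constraint; each maps to a distinct set of atoms, giving 2 matches.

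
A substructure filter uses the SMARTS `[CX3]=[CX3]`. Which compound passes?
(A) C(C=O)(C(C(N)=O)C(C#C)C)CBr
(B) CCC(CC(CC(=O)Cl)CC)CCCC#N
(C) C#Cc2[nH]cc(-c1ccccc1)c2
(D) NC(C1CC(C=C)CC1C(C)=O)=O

D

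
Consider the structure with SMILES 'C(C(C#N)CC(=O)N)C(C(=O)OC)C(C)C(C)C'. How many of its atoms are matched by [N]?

2

The query [N] means: uppercase N matches aliphatic (non-aromatic) nitrogen only.
Check the 18 heavy atoms by environment: 13× C → no; 3× O → no; 2× N → match.
That gives 2 matching atoms.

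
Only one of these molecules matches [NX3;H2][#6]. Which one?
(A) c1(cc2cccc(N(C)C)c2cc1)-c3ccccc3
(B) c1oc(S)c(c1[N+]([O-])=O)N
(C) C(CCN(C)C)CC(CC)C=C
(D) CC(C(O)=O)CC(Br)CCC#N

[NX3;H2][#6] describes a trivalent nitrogen with two H attached to carbon (a primary amine).
(A) has a dimethylamino group (-N(CH3)2) but the nitrogen has H0, not H2.
(B) contains a primary amino group (-NH2), which satisfies every atom and bond constraint.
(C) has a dimethylamino group (-N(CH3)2) but the nitrogen has H0, not H2.
(D) has a nitrile (-C#N) but the nitrogen is NX1 (triple-bonded), not NX3 with two H.
So the answer is (B).

B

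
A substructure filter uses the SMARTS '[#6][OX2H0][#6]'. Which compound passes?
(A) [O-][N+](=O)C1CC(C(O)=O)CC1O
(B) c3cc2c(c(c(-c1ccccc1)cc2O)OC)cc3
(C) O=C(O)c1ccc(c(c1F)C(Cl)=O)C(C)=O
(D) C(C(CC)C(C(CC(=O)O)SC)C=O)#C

[#6][OX2H0][#6] describes an aliphatic oxygen bridging two carbons with no H on the oxygen (an ether).
(A) has a carboxylic acid group (-C(=O)OH) but the -OH oxygen has H1; the =O is OX1, not OX2.
(B) contains a methoxy ether (-OCH3), which satisfies every atom and bond constraint.
(C) has a carboxylic acid group (-C(=O)OH) but the -OH oxygen has H1; the =O is OX1, not OX2.
(D) has a carboxylic acid group (-C(=O)OH) but the -OH oxygen has H1; the =O is OX1, not OX2.
So the answer is (B).

B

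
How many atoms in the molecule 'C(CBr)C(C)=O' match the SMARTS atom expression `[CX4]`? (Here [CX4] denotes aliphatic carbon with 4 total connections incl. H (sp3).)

3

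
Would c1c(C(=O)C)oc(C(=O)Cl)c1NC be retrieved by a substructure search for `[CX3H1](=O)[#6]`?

The pattern [CX3H1](=O)[#6] describes an sp2 carbon with one H, double-bonded to O and single-bonded to carbon — an aldehyde.
The closest candidate here is an acetyl/ketone group (-C(=O)CH3), but the carbonyl carbon has H0 (two carbon neighbours), not H1. No other fragment satisfies the full query, so there is no match.

No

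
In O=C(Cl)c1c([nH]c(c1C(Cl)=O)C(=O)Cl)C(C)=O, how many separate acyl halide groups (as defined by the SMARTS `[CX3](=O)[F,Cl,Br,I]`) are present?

3

[CX3](=O)[F,Cl,Br,I] is the SMARTS for an acyl halide: a carbonyl carbon bonded to a halogen.
The molecule carries 3 separate instances of an acyl chloride (-C(=O)Cl) meeting every constraint; each maps to a distinct set of atoms, giving 3 matches.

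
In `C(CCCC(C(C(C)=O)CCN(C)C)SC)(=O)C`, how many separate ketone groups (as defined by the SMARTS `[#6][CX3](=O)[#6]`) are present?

[#6][CX3](=O)[#6] is the SMARTS for a ketone: a carbonyl carbon (no H) flanked by two carbons.
The molecule carries 2 separate instances of an acetyl/ketone group (-C(=O)CH3) meeting every constraint; each maps to a distinct set of atoms, giving 2 matches.

2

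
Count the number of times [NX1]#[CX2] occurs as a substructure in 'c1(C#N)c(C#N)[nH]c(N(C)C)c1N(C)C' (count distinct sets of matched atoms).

2

[NX1]#[CX2] is the SMARTS for a nitrile: a nitrogen triple-bonded to a two-connected carbon.
The molecule carries 2 separate instances of a nitrile (-C#N) meeting every constraint; each maps to a distinct set of atoms, giving 2 matches.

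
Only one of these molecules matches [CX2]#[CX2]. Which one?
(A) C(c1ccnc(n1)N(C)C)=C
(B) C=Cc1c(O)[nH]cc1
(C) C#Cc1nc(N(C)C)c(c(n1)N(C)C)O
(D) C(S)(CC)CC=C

C

[CX2]#[CX2] describes a carbon-carbon triple bond (an alkyne).
(A) has a vinyl group (-CH=CH2) but the C=C is a double bond; both carbons are CX3, not CX2.
(B) has a vinyl group (-CH=CH2) but the C=C is a double bond; both carbons are CX3, not CX2.
(C) contains an ethynyl group (-C#CH), which satisfies every atom and bond constraint.
(D) has a vinyl group (-CH=CH2) but the C=C is a double bond; both carbons are CX3, not CX2.
So the answer is (C).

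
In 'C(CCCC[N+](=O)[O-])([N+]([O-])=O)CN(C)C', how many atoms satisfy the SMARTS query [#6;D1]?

2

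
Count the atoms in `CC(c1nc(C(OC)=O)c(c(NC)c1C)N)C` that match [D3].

7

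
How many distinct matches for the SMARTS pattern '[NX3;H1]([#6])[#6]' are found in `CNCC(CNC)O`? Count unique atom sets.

2

[NX3;H1]([#6])[#6] is the SMARTS for a secondary amine: a trivalent nitrogen with one H, bonded to two carbons.
The molecule carries 2 separate instances of an N-methylamino group (-NHCH3) meeting every constraint; each maps to a distinct set of atoms, giving 2 matches.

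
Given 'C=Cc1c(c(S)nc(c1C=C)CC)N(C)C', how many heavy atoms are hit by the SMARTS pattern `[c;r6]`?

The query [c;r6] means: aromatic carbon that belongs to a six-membered ring.
Check the 16 heavy atoms by environment: 1× n (aromatic, in 6-ring) → no; 5× c (aromatic, in 6-ring) → match; 1× S (acyclic) → no; 8× C (acyclic) → no; 1× N (acyclic) → no.
That gives 5 matching atoms.

5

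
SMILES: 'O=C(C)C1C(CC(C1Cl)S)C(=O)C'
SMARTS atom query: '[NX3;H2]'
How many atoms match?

The query [NX3;H2] means: aliphatic N with 3 total connections, two of them H — an -NH2 nitrogen (amine or amide).
Check the 13 heavy atoms by environment: 4× C (H1, X4) → no; 1× C (H2, X4) → no; 2× C (H0, X3) → no; 2× O (H0, X1) → no; 2× C (H3, X4) → no; 1× S (H1, X2) → no; 1× Cl (H0, X1) → no.
No environment satisfies the query, so 0 matching atoms.

0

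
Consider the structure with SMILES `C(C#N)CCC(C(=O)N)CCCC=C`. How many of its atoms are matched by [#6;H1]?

2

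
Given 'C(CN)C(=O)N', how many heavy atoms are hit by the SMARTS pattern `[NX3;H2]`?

The query [NX3;H2] means: aliphatic N with 3 total connections, two of them H — an -NH2 nitrogen (amine or amide).
Check the 6 heavy atoms by environment: 2× C (H2, X4) → no; 2× N (H2, X3) → match; 1× C (H0, X3) → no; 1× O (H0, X1) → no.
That gives 2 matching atoms.

2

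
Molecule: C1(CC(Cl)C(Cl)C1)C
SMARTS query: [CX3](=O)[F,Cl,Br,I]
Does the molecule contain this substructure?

No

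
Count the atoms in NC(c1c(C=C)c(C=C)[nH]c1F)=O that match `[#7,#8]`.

The query [#7,#8] means: nitrogen or oxygen (comma = OR).
Check the 13 heavy atoms by environment: 1× n (aromatic) → match; 4× c (aromatic) → no; 5× C → no; 1× O → match; 1× N → match; 1× F → no.
Summing the matching environments: 1 + 1 + 1 = 3 matching atoms.

3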